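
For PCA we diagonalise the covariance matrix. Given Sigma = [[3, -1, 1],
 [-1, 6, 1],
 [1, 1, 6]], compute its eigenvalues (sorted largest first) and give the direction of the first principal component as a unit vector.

Step 1 — characteristic polynomial p(λ) = det(λI - Sigma) = λ³ - tr·λ² + c_1·λ - det, where tr = trace, c_1 = sum of the principal 2×2 minors, det = det(Sigma):
  tr = 3 + 6 + 6 = 15,
  c_1 = (3·6 - (-1)²) + (3·6 - (1)²) + (6·6 - (1)²) = 17 + 17 + 35 = 69,
  det = 3·(6·6 - (1)²) - (-1)·((-1)·6 - (1)·(1)) + (1)·((-1)·(1) - 6·(1)) = 3·(35) - (-1)·(-7) + (1)·(-7) = 91.
  So p(λ) = λ³ - 15λ² + 69λ - 91.
Step 2 — look for an integer root (rational root theorem: any rational root is an integer divisor of 91). Testing λ = 7:
  p(7) = 343 - 735 + 483 - 91 = 0  ✓
  Dividing out (λ - 7): p(λ) = (λ - 7)(λ² - 8λ + 13).
Step 3 — remaining eigenvalues from the quadratic λ² - 8λ + 13 = 0:
  Δ = 8² - 4·13 = 64 - 52 = 12,  λ = (8 ± √12)/2 = (8 ± 3.4641)/2 ≈ 5.7321 or 2.2679.
  Sorted: λ_1 = 7,  λ_2 = 5.7321,  λ_3 = 2.2679  (check: sum = 15 = tr ✓).

Step 4 — unit eigenvector for λ_1 = 7: v spans the null space of (Sigma - λ_1 I), whose rows are
  r_1 = (-4, -1, 1),  r_2 = (-1, -1, 1),  r_3 = (1, 1, -1).
  v is orthogonal to every row, so take v ∝ r_1 × r_2 = ((-1)·(1) - (1)·(-1), (1)·(-1) - (-4)·(1), (-4)·(-1) - (-1)·(-1)) = (0, 3, 3).
  Rescale (divide by 3): u = (0, 1, 1).
  ||u|| = √((0)² + (1)² + (1)²) = √(2) ≈ 1.4142,  v_1 = u/||u|| ≈ (0, 0.7071, 0.7071) (||v_1|| = 1).

λ_1 = 7,  λ_2 = 5.7321,  λ_3 = 2.2679;  v_1 ≈ (0, 0.7071, 0.7071)


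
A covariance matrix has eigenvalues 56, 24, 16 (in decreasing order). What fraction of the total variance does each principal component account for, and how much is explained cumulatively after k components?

Step 1 — total variance = trace(Sigma) = Σ λ_i = 56 + 24 + 16 = 96.

Step 2 — fraction explained by component i = λ_i / Σ λ:
  PC1: 56/96 = 0.5833
  PC2: 24/96 = 0.25
  PC3: 16/96 = 0.1667

Step 3 — cumulative fraction after k components = (λ_1 + ... + λ_k) / Σ λ:
  k = 1: 56/96 = 0.5833
  k = 2: (56 + 24)/96 = 80/96 = 0.8333
  k = 3: (56 + 24 + 16)/96 = 96/96 = 1

Summary (fraction, with percent):

explained: PC1 0.5833 (58.33%), PC2 0.25 (25%), PC3 0.1667 (16.67%);  cumulative: 0.5833, 0.8333, 1


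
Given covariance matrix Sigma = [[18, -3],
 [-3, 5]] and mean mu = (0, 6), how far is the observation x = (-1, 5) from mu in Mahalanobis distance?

Step 1 — centre the observation: (x - mu) = (-1, -1).

Step 2 — invert Sigma. det(Sigma) = 18·5 - (-3)² = 81.
  Sigma^{-1} = (1/det) · [[d, -b], [-b, a]] = [[0.0617, 0.037],
 [0.037, 0.2222]].

Step 3 — form the quadratic (x - mu)^T · Sigma^{-1} · (x - mu):
  Sigma^{-1} · (x - mu) = (-0.0988, -0.2593).
  (x - mu)^T · [Sigma^{-1} · (x - mu)] = (-1)·(-0.0988) + (-1)·(-0.2593) = 0.358.

Step 4 — take square root: d = √(0.358) ≈ 0.5984.

d(x, mu) = √(0.358) ≈ 0.5984


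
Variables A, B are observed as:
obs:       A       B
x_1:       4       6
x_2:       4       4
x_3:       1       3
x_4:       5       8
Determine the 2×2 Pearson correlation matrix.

Step 1 — column means:
  mean(A) = (4 + 4 + 1 + 5) / 4 = 14/4 = 3.5
  mean(B) = (6 + 4 + 3 + 8) / 4 = 21/4 = 5.25

Step 2 — sample variances and covariances s[i,j] = (1/(n-1)) · Σ_k (x_{k,i} - mean_i) · (x_{k,j} - mean_j), with n-1 = 3:
  s[A,A] = ((0.5)·(0.5) + (0.5)·(0.5) + (-2.5)·(-2.5) + (1.5)·(1.5)) / 3 = 9/3 = 3
  s[A,B] = ((0.5)·(0.75) + (0.5)·(-1.25) + (-2.5)·(-2.25) + (1.5)·(2.75)) / 3 = 9.5/3 = 3.1667
  s[B,B] = ((0.75)·(0.75) + (-1.25)·(-1.25) + (-2.25)·(-2.25) + (2.75)·(2.75)) / 3 = 14.75/3 = 4.9167
  Sample standard deviations s_i = √(s[i,i]):
  s(A) = √(3) = 1.7321
  s(B) = √(4.9167) = 2.2174

Step 3 — r_{ij} = s_{ij} / (s_i · s_j):
  r[A,A] = 1 (diagonal).
  r[A,B] = 3.1667 / (1.7321 · 2.2174) = 3.1667 / 3.8406 = 0.8245
  r[B,B] = 1 (diagonal).

R is symmetric with unit diagonal. Assembling:

R = [[1, 0.8245],
 [0.8245, 1]]


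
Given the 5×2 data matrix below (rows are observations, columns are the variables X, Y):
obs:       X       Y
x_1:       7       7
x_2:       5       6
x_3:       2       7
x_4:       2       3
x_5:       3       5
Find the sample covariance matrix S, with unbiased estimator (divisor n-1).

Step 1 — column means:
  mean(X) = (7 + 5 + 2 + 2 + 3) / 5 = 19/5 = 3.8
  mean(Y) = (7 + 6 + 7 + 3 + 5) / 5 = 28/5 = 5.6

Step 2 — sample covariance S[i,j] = (1/(n-1)) · Σ_k (x_{k,i} - mean_i) · (x_{k,j} - mean_j), with n-1 = 4.
  S[X,X] = ((3.2)·(3.2) + (1.2)·(1.2) + (-1.8)·(-1.8) + (-1.8)·(-1.8) + (-0.8)·(-0.8)) / 4 = 18.8/4 = 4.7
  S[X,Y] = ((3.2)·(1.4) + (1.2)·(0.4) + (-1.8)·(1.4) + (-1.8)·(-2.6) + (-0.8)·(-0.6)) / 4 = 7.6/4 = 1.9
  S[Y,Y] = ((1.4)·(1.4) + (0.4)·(0.4) + (1.4)·(1.4) + (-2.6)·(-2.6) + (-0.6)·(-0.6)) / 4 = 11.2/4 = 2.8

S is symmetric (S[j,i] = S[i,j]). Assembling:

S = [[4.7, 1.9],
 [1.9, 2.8]]


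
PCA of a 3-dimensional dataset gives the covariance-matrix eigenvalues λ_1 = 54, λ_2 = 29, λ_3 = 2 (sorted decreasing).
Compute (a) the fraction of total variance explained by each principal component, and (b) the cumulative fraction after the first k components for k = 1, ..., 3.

Step 1 — total variance = trace(Sigma) = Σ λ_i = 54 + 29 + 2 = 85.

Step 2 — fraction explained by component i = λ_i / Σ λ:
  PC1: 54/85 = 0.6353
  PC2: 29/85 = 0.3412
  PC3: 2/85 = 0.0235

Step 3 — cumulative fraction after k components = (λ_1 + ... + λ_k) / Σ λ:
  k = 1: 54/85 = 0.6353
  k = 2: (54 + 29)/85 = 83/85 = 0.9765
  k = 3: (54 + 29 + 2)/85 = 85/85 = 1

Summary (fraction, with percent):

explained: PC1 0.6353 (63.53%), PC2 0.3412 (34.12%), PC3 0.0235 (2.35%);  cumulative: 0.6353, 0.9765, 1


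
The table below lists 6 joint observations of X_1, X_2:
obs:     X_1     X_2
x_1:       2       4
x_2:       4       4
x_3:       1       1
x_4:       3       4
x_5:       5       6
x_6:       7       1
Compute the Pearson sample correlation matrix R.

Step 1 — column means:
  mean(X_1) = (2 + 4 + 1 + 3 + 5 + 7) / 6 = 22/6 = 3.6667
  mean(X_2) = (4 + 4 + 1 + 4 + 6 + 1) / 6 = 20/6 = 3.3333

Step 2 — sample variances and covariances s[i,j] = (1/(n-1)) · Σ_k (x_{k,i} - mean_i) · (x_{k,j} - mean_j), with n-1 = 5:
  s[X_1,X_1] = ((-1.6667)·(-1.6667) + (0.3333)·(0.3333) + (-2.6667)·(-2.6667) + (-0.6667)·(-0.6667) + (1.3333)·(1.3333) + (3.3333)·(3.3333)) / 5 = 23.3333/5 = 4.6667
  s[X_1,X_2] = ((-1.6667)·(0.6667) + (0.3333)·(0.6667) + (-2.6667)·(-2.3333) + (-0.6667)·(0.6667) + (1.3333)·(2.6667) + (3.3333)·(-2.3333)) / 5 = 0.6667/5 = 0.1333
  s[X_2,X_2] = ((0.6667)·(0.6667) + (0.6667)·(0.6667) + (-2.3333)·(-2.3333) + (0.6667)·(0.6667) + (2.6667)·(2.6667) + (-2.3333)·(-2.3333)) / 5 = 19.3333/5 = 3.8667
  Sample standard deviations s_i = √(s[i,i]):
  s(X_1) = √(4.6667) = 2.1602
  s(X_2) = √(3.8667) = 1.9664

Step 3 — r_{ij} = s_{ij} / (s_i · s_j):
  r[X_1,X_1] = 1 (diagonal).
  r[X_1,X_2] = 0.1333 / (2.1602 · 1.9664) = 0.1333 / 4.2479 = 0.0314
  r[X_2,X_2] = 1 (diagonal).

R is symmetric with unit diagonal. Assembling:

R = [[1, 0.0314],
 [0.0314, 1]]


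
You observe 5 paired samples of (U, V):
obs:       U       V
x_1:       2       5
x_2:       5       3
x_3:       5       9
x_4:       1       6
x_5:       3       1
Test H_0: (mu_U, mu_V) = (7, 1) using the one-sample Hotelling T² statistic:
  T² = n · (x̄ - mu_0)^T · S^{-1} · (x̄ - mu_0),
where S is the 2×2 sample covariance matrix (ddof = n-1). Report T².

Step 1 — sample mean vector:
  mean(U) = (2 + 5 + 5 + 1 + 3) / 5 = 16/5 = 3.2
  mean(V) = (5 + 3 + 9 + 6 + 1) / 5 = 24/5 = 4.8
  x̄ = (3.2, 4.8),  deviation x̄ - mu_0 = (3.2, 4.8) - (7, 1) = (-3.8, 3.8).

Step 2 — sample covariance matrix, S[i,j] = (1/(n-1)) · Σ_k (x_{k,i} - mean_i) · (x_{k,j} - mean_j), divisor n-1 = 4:
  S[U,U] = ((-1.2)·(-1.2) + (1.8)·(1.8) + (1.8)·(1.8) + (-2.2)·(-2.2) + (-0.2)·(-0.2)) / 4 = 12.8/4 = 3.2
  S[U,V] = ((-1.2)·(0.2) + (1.8)·(-1.8) + (1.8)·(4.2) + (-2.2)·(1.2) + (-0.2)·(-3.8)) / 4 = 2.2/4 = 0.55
  S[V,V] = ((0.2)·(0.2) + (-1.8)·(-1.8) + (4.2)·(4.2) + (1.2)·(1.2) + (-3.8)·(-3.8)) / 4 = 36.8/4 = 9.2
  S = [[3.2, 0.55],
 [0.55, 9.2]].

Step 3 — invert S. det(S) = 3.2·9.2 - (0.55)² = 29.1375.
  S^{-1} = (1/det) · [[d, -b], [-b, a]] = [[0.3157, -0.0189],
 [-0.0189, 0.1098]].

Step 4 — quadratic form (x̄ - mu_0)^T · S^{-1} · (x̄ - mu_0):
  S^{-1} · (x̄ - mu_0) = (-1.2716, 0.4891),
  (x̄ - mu_0)^T · [...] = (-3.8)·(-1.2716) + (3.8)·(0.4891) = 6.6903.

Step 5 — scale by n: T² = 5 · 6.6903 = 33.4517.

T² ≈ 33.4517


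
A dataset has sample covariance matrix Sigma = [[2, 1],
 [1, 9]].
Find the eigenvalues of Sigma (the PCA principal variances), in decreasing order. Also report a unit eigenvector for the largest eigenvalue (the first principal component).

Step 1 — characteristic polynomial of 2×2 Sigma:
  det(Sigma - λI) = λ² - trace · λ + det = 0.
  trace = 2 + 9 = 11, det = 2·9 - (1)² = 17.
Step 2 — discriminant:
  Δ = trace² - 4·det = 121 - 68 = 53.
Step 3 — eigenvalues:
  λ = (trace ± √Δ)/2 = (11 ± 7.2801)/2,
  λ_1 = 9.1401,  λ_2 = 1.8599.

Step 4 — unit eigenvector for λ_1: solve (Sigma - λ_1 I)v = 0. First row:
  (2 - 9.1401)·v_x + (1)·v_y = 0, i.e. (-7.1401)·v_x + (1)·v_y = 0,
  so v ∝ (b, λ_1 - a) = (1, 7.1401) = u.
  ||u|| = √((1)² + (7.1401)²) = √(51.9804) ≈ 7.2097,
  v_1 = u/||u|| ≈ (0.1387, 0.9903) (||v_1|| = 1).

λ_1 = 9.1401,  λ_2 = 1.8599;  v_1 ≈ (0.1387, 0.9903)


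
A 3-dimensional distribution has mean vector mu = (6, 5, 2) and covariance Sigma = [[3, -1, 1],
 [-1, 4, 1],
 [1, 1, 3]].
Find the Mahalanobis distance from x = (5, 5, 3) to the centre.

Step 1 — centre the observation: (x - mu) = (-1, 0, 1).

Step 2 — invert Sigma (cofactor / det for 3×3, or solve directly):
  Sigma^{-1} = [[0.4583, 0.1667, -0.2083],
 [0.1667, 0.3333, -0.1667],
 [-0.2083, -0.1667, 0.4583]].

Step 3 — form the quadratic (x - mu)^T · Sigma^{-1} · (x - mu):
  Sigma^{-1} · (x - mu) = (-0.6667, -0.3333, 0.6667).
  (x - mu)^T · [Sigma^{-1} · (x - mu)] = (-1)·(-0.6667) + (0)·(-0.3333) + (1)·(0.6667) = 1.3333.

Step 4 — take square root: d = √(1.3333) ≈ 1.1547.

d(x, mu) = √(1.3333) ≈ 1.1547


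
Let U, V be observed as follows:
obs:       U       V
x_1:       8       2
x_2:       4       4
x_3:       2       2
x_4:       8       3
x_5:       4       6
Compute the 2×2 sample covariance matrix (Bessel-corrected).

Step 1 — column means:
  mean(U) = (8 + 4 + 2 + 8 + 4) / 5 = 26/5 = 5.2
  mean(V) = (2 + 4 + 2 + 3 + 6) / 5 = 17/5 = 3.4

Step 2 — sample covariance S[i,j] = (1/(n-1)) · Σ_k (x_{k,i} - mean_i) · (x_{k,j} - mean_j), with n-1 = 4.
  S[U,U] = ((2.8)·(2.8) + (-1.2)·(-1.2) + (-3.2)·(-3.2) + (2.8)·(2.8) + (-1.2)·(-1.2)) / 4 = 28.8/4 = 7.2
  S[U,V] = ((2.8)·(-1.4) + (-1.2)·(0.6) + (-3.2)·(-1.4) + (2.8)·(-0.4) + (-1.2)·(2.6)) / 4 = -4.4/4 = -1.1
  S[V,V] = ((-1.4)·(-1.4) + (0.6)·(0.6) + (-1.4)·(-1.4) + (-0.4)·(-0.4) + (2.6)·(2.6)) / 4 = 11.2/4 = 2.8

S is symmetric (S[j,i] = S[i,j]). Assembling:

S = [[7.2, -1.1],
 [-1.1, 2.8]]


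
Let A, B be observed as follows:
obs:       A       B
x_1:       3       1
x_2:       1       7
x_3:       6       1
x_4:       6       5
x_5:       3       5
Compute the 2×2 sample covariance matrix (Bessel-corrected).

Step 1 — column means:
  mean(A) = (3 + 1 + 6 + 6 + 3) / 5 = 19/5 = 3.8
  mean(B) = (1 + 7 + 1 + 5 + 5) / 5 = 19/5 = 3.8

Step 2 — sample covariance S[i,j] = (1/(n-1)) · Σ_k (x_{k,i} - mean_i) · (x_{k,j} - mean_j), with n-1 = 4.
  S[A,A] = ((-0.8)·(-0.8) + (-2.8)·(-2.8) + (2.2)·(2.2) + (2.2)·(2.2) + (-0.8)·(-0.8)) / 4 = 18.8/4 = 4.7
  S[A,B] = ((-0.8)·(-2.8) + (-2.8)·(3.2) + (2.2)·(-2.8) + (2.2)·(1.2) + (-0.8)·(1.2)) / 4 = -11.2/4 = -2.8
  S[B,B] = ((-2.8)·(-2.8) + (3.2)·(3.2) + (-2.8)·(-2.8) + (1.2)·(1.2) + (1.2)·(1.2)) / 4 = 28.8/4 = 7.2

S is symmetric (S[j,i] = S[i,j]). Assembling:

S = [[4.7, -2.8],
 [-2.8, 7.2]]


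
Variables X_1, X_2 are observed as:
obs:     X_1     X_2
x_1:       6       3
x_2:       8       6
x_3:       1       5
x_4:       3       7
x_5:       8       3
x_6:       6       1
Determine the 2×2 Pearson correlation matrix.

Step 1 — column means:
  mean(X_1) = (6 + 8 + 1 + 3 + 8 + 6) / 6 = 32/6 = 5.3333
  mean(X_2) = (3 + 6 + 5 + 7 + 3 + 1) / 6 = 25/6 = 4.1667

Step 2 — sample variances and covariances s[i,j] = (1/(n-1)) · Σ_k (x_{k,i} - mean_i) · (x_{k,j} - mean_j), with n-1 = 5:
  s[X_1,X_1] = ((0.6667)·(0.6667) + (2.6667)·(2.6667) + (-4.3333)·(-4.3333) + (-2.3333)·(-2.3333) + (2.6667)·(2.6667) + (0.6667)·(0.6667)) / 5 = 39.3333/5 = 7.8667
  s[X_1,X_2] = ((0.6667)·(-1.1667) + (2.6667)·(1.8333) + (-4.3333)·(0.8333) + (-2.3333)·(2.8333) + (2.6667)·(-1.1667) + (0.6667)·(-3.1667)) / 5 = -11.3333/5 = -2.2667
  s[X_2,X_2] = ((-1.1667)·(-1.1667) + (1.8333)·(1.8333) + (0.8333)·(0.8333) + (2.8333)·(2.8333) + (-1.1667)·(-1.1667) + (-3.1667)·(-3.1667)) / 5 = 24.8333/5 = 4.9667
  Sample standard deviations s_i = √(s[i,i]):
  s(X_1) = √(7.8667) = 2.8048
  s(X_2) = √(4.9667) = 2.2286

Step 3 — r_{ij} = s_{ij} / (s_i · s_j):
  r[X_1,X_1] = 1 (diagonal).
  r[X_1,X_2] = -2.2667 / (2.8048 · 2.2286) = -2.2667 / 6.2507 = -0.3626
  r[X_2,X_2] = 1 (diagonal).

R is symmetric with unit diagonal. Assembling:

R = [[1, -0.3626],
 [-0.3626, 1]]


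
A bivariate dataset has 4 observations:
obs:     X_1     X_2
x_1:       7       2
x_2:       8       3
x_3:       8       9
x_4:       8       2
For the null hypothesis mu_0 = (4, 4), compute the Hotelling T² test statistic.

Step 1 — sample mean vector:
  mean(X_1) = (7 + 8 + 8 + 8) / 4 = 31/4 = 7.75
  mean(X_2) = (2 + 3 + 9 + 2) / 4 = 16/4 = 4
  x̄ = (7.75, 4),  deviation x̄ - mu_0 = (7.75, 4) - (4, 4) = (3.75, 0).

Step 2 — sample covariance matrix, S[i,j] = (1/(n-1)) · Σ_k (x_{k,i} - mean_i) · (x_{k,j} - mean_j), divisor n-1 = 3:
  S[X_1,X_1] = ((-0.75)·(-0.75) + (0.25)·(0.25) + (0.25)·(0.25) + (0.25)·(0.25)) / 3 = 0.75/3 = 0.25
  S[X_1,X_2] = ((-0.75)·(-2) + (0.25)·(-1) + (0.25)·(5) + (0.25)·(-2)) / 3 = 2/3 = 0.6667
  S[X_2,X_2] = ((-2)·(-2) + (-1)·(-1) + (5)·(5) + (-2)·(-2)) / 3 = 34/3 = 11.3333
  S = [[0.25, 0.6667],
 [0.6667, 11.3333]].

Step 3 — invert S. det(S) = 0.25·11.3333 - (0.6667)² = 2.3889.
  S^{-1} = (1/det) · [[d, -b], [-b, a]] = [[4.7442, -0.2791],
 [-0.2791, 0.1047]].

Step 4 — quadratic form (x̄ - mu_0)^T · S^{-1} · (x̄ - mu_0):
  S^{-1} · (x̄ - mu_0) = (17.7907, -1.0465),
  (x̄ - mu_0)^T · [...] = (3.75)·(17.7907) + (0)·(-1.0465) = 66.7151.

Step 5 — scale by n: T² = 4 · 66.7151 = 266.8605.

T² ≈ 266.8605


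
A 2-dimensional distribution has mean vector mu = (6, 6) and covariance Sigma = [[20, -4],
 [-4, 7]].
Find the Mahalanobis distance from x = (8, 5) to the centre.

Step 1 — centre the observation: (x - mu) = (2, -1).

Step 2 — invert Sigma. det(Sigma) = 20·7 - (-4)² = 124.
  Sigma^{-1} = (1/det) · [[d, -b], [-b, a]] = [[0.0565, 0.0323],
 [0.0323, 0.1613]].

Step 3 — form the quadratic (x - mu)^T · Sigma^{-1} · (x - mu):
  Sigma^{-1} · (x - mu) = (0.0806, -0.0968).
  (x - mu)^T · [Sigma^{-1} · (x - mu)] = (2)·(0.0806) + (-1)·(-0.0968) = 0.2581.

Step 4 — take square root: d = √(0.2581) ≈ 0.508.

d(x, mu) = √(0.2581) ≈ 0.508


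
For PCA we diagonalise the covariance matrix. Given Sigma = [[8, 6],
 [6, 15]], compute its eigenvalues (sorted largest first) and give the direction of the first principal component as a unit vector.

Step 1 — characteristic polynomial of 2×2 Sigma:
  det(Sigma - λI) = λ² - trace · λ + det = 0.
  trace = 8 + 15 = 23, det = 8·15 - (6)² = 84.
Step 2 — discriminant:
  Δ = trace² - 4·det = 529 - 336 = 193.
Step 3 — eigenvalues:
  λ = (trace ± √Δ)/2 = (23 ± 13.8924)/2,
  λ_1 = 18.4462,  λ_2 = 4.5538.

Step 4 — unit eigenvector for λ_1: solve (Sigma - λ_1 I)v = 0. First row:
  (8 - 18.4462)·v_x + (6)·v_y = 0, i.e. (-10.4462)·v_x + (6)·v_y = 0,
  so v ∝ (b, λ_1 - a) = (6, 10.4462) = u.
  ||u|| = √((6)² + (10.4462)²) = √(145.1236) ≈ 12.0467,
  v_1 = u/||u|| ≈ (0.4981, 0.8671) (||v_1|| = 1).

λ_1 = 18.4462,  λ_2 = 4.5538;  v_1 ≈ (0.4981, 0.8671)


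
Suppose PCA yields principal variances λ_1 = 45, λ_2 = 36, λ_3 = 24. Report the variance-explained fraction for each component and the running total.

Step 1 — total variance = trace(Sigma) = Σ λ_i = 45 + 36 + 24 = 105.

Step 2 — fraction explained by component i = λ_i / Σ λ:
  PC1: 45/105 = 0.4286
  PC2: 36/105 = 0.3429
  PC3: 24/105 = 0.2286

Step 3 — cumulative fraction after k components = (λ_1 + ... + λ_k) / Σ λ:
  k = 1: 45/105 = 0.4286
  k = 2: (45 + 36)/105 = 81/105 = 0.7714
  k = 3: (45 + 36 + 24)/105 = 105/105 = 1

Summary (fraction, with percent):

explained: PC1 0.4286 (42.86%), PC2 0.3429 (34.29%), PC3 0.2286 (22.86%);  cumulative: 0.4286, 0.7714, 1


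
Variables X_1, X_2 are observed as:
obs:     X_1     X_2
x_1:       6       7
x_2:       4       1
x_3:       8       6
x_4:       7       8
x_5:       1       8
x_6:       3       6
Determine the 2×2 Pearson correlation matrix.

Step 1 — column means:
  mean(X_1) = (6 + 4 + 8 + 7 + 1 + 3) / 6 = 29/6 = 4.8333
  mean(X_2) = (7 + 1 + 6 + 8 + 8 + 6) / 6 = 36/6 = 6

Step 2 — sample variances and covariances s[i,j] = (1/(n-1)) · Σ_k (x_{k,i} - mean_i) · (x_{k,j} - mean_j), with n-1 = 5:
  s[X_1,X_1] = ((1.1667)·(1.1667) + (-0.8333)·(-0.8333) + (3.1667)·(3.1667) + (2.1667)·(2.1667) + (-3.8333)·(-3.8333) + (-1.8333)·(-1.8333)) / 5 = 34.8333/5 = 6.9667
  s[X_1,X_2] = ((1.1667)·(1) + (-0.8333)·(-5) + (3.1667)·(0) + (2.1667)·(2) + (-3.8333)·(2) + (-1.8333)·(0)) / 5 = 2/5 = 0.4
  s[X_2,X_2] = ((1)·(1) + (-5)·(-5) + (0)·(0) + (2)·(2) + (2)·(2) + (0)·(0)) / 5 = 34/5 = 6.8
  Sample standard deviations s_i = √(s[i,i]):
  s(X_1) = √(6.9667) = 2.6394
  s(X_2) = √(6.8) = 2.6077

Step 3 — r_{ij} = s_{ij} / (s_i · s_j):
  r[X_1,X_1] = 1 (diagonal).
  r[X_1,X_2] = 0.4 / (2.6394 · 2.6077) = 0.4 / 6.8828 = 0.0581
  r[X_2,X_2] = 1 (diagonal).

R is symmetric with unit diagonal. Assembling:

R = [[1, 0.0581],
 [0.0581, 1]]


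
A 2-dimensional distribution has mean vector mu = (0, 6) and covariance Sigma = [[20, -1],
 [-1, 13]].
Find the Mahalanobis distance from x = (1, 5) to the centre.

Step 1 — centre the observation: (x - mu) = (1, -1).

Step 2 — invert Sigma. det(Sigma) = 20·13 - (-1)² = 259.
  Sigma^{-1} = (1/det) · [[d, -b], [-b, a]] = [[0.0502, 0.0039],
 [0.0039, 0.0772]].

Step 3 — form the quadratic (x - mu)^T · Sigma^{-1} · (x - mu):
  Sigma^{-1} · (x - mu) = (0.0463, -0.0734).
  (x - mu)^T · [Sigma^{-1} · (x - mu)] = (1)·(0.0463) + (-1)·(-0.0734) = 0.1197.

Step 4 — take square root: d = √(0.1197) ≈ 0.346.

d(x, mu) = √(0.1197) ≈ 0.346


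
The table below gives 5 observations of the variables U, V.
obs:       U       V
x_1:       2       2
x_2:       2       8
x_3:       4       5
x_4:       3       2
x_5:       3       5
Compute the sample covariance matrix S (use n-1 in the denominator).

Step 1 — column means:
  mean(U) = (2 + 2 + 4 + 3 + 3) / 5 = 14/5 = 2.8
  mean(V) = (2 + 8 + 5 + 2 + 5) / 5 = 22/5 = 4.4

Step 2 — sample covariance S[i,j] = (1/(n-1)) · Σ_k (x_{k,i} - mean_i) · (x_{k,j} - mean_j), with n-1 = 4.
  S[U,U] = ((-0.8)·(-0.8) + (-0.8)·(-0.8) + (1.2)·(1.2) + (0.2)·(0.2) + (0.2)·(0.2)) / 4 = 2.8/4 = 0.7
  S[U,V] = ((-0.8)·(-2.4) + (-0.8)·(3.6) + (1.2)·(0.6) + (0.2)·(-2.4) + (0.2)·(0.6)) / 4 = -0.6/4 = -0.15
  S[V,V] = ((-2.4)·(-2.4) + (3.6)·(3.6) + (0.6)·(0.6) + (-2.4)·(-2.4) + (0.6)·(0.6)) / 4 = 25.2/4 = 6.3

S is symmetric (S[j,i] = S[i,j]). Assembling:

S = [[0.7, -0.15],
 [-0.15, 6.3]]


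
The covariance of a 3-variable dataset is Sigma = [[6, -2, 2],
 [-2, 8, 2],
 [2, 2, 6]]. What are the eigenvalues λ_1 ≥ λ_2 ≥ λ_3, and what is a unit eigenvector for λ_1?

Step 1 — characteristic polynomial p(λ) = det(λI - Sigma) = λ³ - tr·λ² + c_1·λ - det, where tr = trace, c_1 = sum of the principal 2×2 minors, det = det(Sigma):
  tr = 6 + 8 + 6 = 20,
  c_1 = (6·8 - (-2)²) + (6·6 - (2)²) + (8·6 - (2)²) = 44 + 32 + 44 = 120,
  det = 6·(8·6 - (2)²) - (-2)·((-2)·6 - (2)·(2)) + (2)·((-2)·(2) - 8·(2)) = 6·(44) - (-2)·(-16) + (2)·(-20) = 192.
  So p(λ) = λ³ - 20λ² + 120λ - 192.
Step 2 — look for an integer root (rational root theorem: any rational root is an integer divisor of 192). Testing λ = 8:
  p(8) = 512 - 1280 + 960 - 192 = 0  ✓
  Dividing out (λ - 8): p(λ) = (λ - 8)(λ² - 12λ + 24).
Step 3 — remaining eigenvalues from the quadratic λ² - 12λ + 24 = 0:
  Δ = 12² - 4·24 = 144 - 96 = 48,  λ = (12 ± √48)/2 = (12 ± 6.9282)/2 ≈ 9.4641 or 2.5359.
  Sorted: λ_1 = 9.4641,  λ_2 = 8,  λ_3 = 2.5359  (check: sum = 20 = tr ✓).

Step 4 — unit eigenvector for λ_1 ≈ 9.4641: v spans the null space of (Sigma - λ_1 I), whose rows are
  r_1 = (-3.4641, -2, 2),  r_2 = (-2, -1.4641, 2),  r_3 = (2, 2, -3.4641).
  v is orthogonal to every row, so take v ∝ r_1 × r_2 = ((-2)·(2) - (2)·(-1.4641), (2)·(-2) - (-3.4641)·(2), (-3.4641)·(-1.4641) - (-2)·(-2)) ≈ (-1.0718, 2.9282, 1.0718).
  Rescale (multiply by -1 so the first nonzero entry is positive): u = (1.0718, -2.9282, -1.0718).
  ||u|| = √((1.0718)² + (-2.9282)² + (-1.0718)²) = √(10.8719) ≈ 3.2973,  v_1 = u/||u|| ≈ (0.3251, -0.8881, -0.3251) (||v_1|| = 1).

λ_1 = 9.4641,  λ_2 = 8,  λ_3 = 2.5359;  v_1 ≈ (0.3251, -0.8881, -0.3251)


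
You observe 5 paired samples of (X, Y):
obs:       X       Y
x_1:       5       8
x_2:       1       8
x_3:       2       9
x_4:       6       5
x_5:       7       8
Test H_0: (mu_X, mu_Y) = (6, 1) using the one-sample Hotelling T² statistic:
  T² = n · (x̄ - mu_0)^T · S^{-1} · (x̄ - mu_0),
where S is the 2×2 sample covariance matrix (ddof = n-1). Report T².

Step 1 — sample mean vector:
  mean(X) = (5 + 1 + 2 + 6 + 7) / 5 = 21/5 = 4.2
  mean(Y) = (8 + 8 + 9 + 5 + 8) / 5 = 38/5 = 7.6
  x̄ = (4.2, 7.6),  deviation x̄ - mu_0 = (4.2, 7.6) - (6, 1) = (-1.8, 6.6).

Step 2 — sample covariance matrix, S[i,j] = (1/(n-1)) · Σ_k (x_{k,i} - mean_i) · (x_{k,j} - mean_j), divisor n-1 = 4:
  S[X,X] = ((0.8)·(0.8) + (-3.2)·(-3.2) + (-2.2)·(-2.2) + (1.8)·(1.8) + (2.8)·(2.8)) / 4 = 26.8/4 = 6.7
  S[X,Y] = ((0.8)·(0.4) + (-3.2)·(0.4) + (-2.2)·(1.4) + (1.8)·(-2.6) + (2.8)·(0.4)) / 4 = -7.6/4 = -1.9
  S[Y,Y] = ((0.4)·(0.4) + (0.4)·(0.4) + (1.4)·(1.4) + (-2.6)·(-2.6) + (0.4)·(0.4)) / 4 = 9.2/4 = 2.3
  S = [[6.7, -1.9],
 [-1.9, 2.3]].

Step 3 — invert S. det(S) = 6.7·2.3 - (-1.9)² = 11.8.
  S^{-1} = (1/det) · [[d, -b], [-b, a]] = [[0.1949, 0.161],
 [0.161, 0.5678]].

Step 4 — quadratic form (x̄ - mu_0)^T · S^{-1} · (x̄ - mu_0):
  S^{-1} · (x̄ - mu_0) = (0.7119, 3.4576),
  (x̄ - mu_0)^T · [...] = (-1.8)·(0.7119) + (6.6)·(3.4576) = 21.539.

Step 5 — scale by n: T² = 5 · 21.539 = 107.6949.

T² ≈ 107.6949


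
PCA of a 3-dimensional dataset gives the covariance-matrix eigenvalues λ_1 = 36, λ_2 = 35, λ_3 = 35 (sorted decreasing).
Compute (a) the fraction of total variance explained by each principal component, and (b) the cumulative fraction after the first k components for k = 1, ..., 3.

Step 1 — total variance = trace(Sigma) = Σ λ_i = 36 + 35 + 35 = 106.

Step 2 — fraction explained by component i = λ_i / Σ λ:
  PC1: 36/106 = 0.3396
  PC2: 35/106 = 0.3302
  PC3: 35/106 = 0.3302

Step 3 — cumulative fraction after k components = (λ_1 + ... + λ_k) / Σ λ:
  k = 1: 36/106 = 0.3396
  k = 2: (36 + 35)/106 = 71/106 = 0.6698
  k = 3: (36 + 35 + 35)/106 = 106/106 = 1

Summary (fraction, with percent):

explained: PC1 0.3396 (33.96%), PC2 0.3302 (33.02%), PC3 0.3302 (33.02%);  cumulative: 0.3396, 0.6698, 1


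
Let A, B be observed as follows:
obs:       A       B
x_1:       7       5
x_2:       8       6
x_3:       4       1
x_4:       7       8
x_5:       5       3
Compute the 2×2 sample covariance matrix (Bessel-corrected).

Step 1 — column means:
  mean(A) = (7 + 8 + 4 + 7 + 5) / 5 = 31/5 = 6.2
  mean(B) = (5 + 6 + 1 + 8 + 3) / 5 = 23/5 = 4.6

Step 2 — sample covariance S[i,j] = (1/(n-1)) · Σ_k (x_{k,i} - mean_i) · (x_{k,j} - mean_j), with n-1 = 4.
  S[A,A] = ((0.8)·(0.8) + (1.8)·(1.8) + (-2.2)·(-2.2) + (0.8)·(0.8) + (-1.2)·(-1.2)) / 4 = 10.8/4 = 2.7
  S[A,B] = ((0.8)·(0.4) + (1.8)·(1.4) + (-2.2)·(-3.6) + (0.8)·(3.4) + (-1.2)·(-1.6)) / 4 = 15.4/4 = 3.85
  S[B,B] = ((0.4)·(0.4) + (1.4)·(1.4) + (-3.6)·(-3.6) + (3.4)·(3.4) + (-1.6)·(-1.6)) / 4 = 29.2/4 = 7.3

S is symmetric (S[j,i] = S[i,j]). Assembling:

S = [[2.7, 3.85],
 [3.85, 7.3]]


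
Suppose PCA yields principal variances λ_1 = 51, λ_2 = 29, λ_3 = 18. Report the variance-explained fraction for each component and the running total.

Step 1 — total variance = trace(Sigma) = Σ λ_i = 51 + 29 + 18 = 98.

Step 2 — fraction explained by component i = λ_i / Σ λ:
  PC1: 51/98 = 0.5204
  PC2: 29/98 = 0.2959
  PC3: 18/98 = 0.1837

Step 3 — cumulative fraction after k components = (λ_1 + ... + λ_k) / Σ λ:
  k = 1: 51/98 = 0.5204
  k = 2: (51 + 29)/98 = 80/98 = 0.8163
  k = 3: (51 + 29 + 18)/98 = 98/98 = 1

Summary (fraction, with percent):

explained: PC1 0.5204 (52.04%), PC2 0.2959 (29.59%), PC3 0.1837 (18.37%);  cumulative: 0.5204, 0.8163, 1


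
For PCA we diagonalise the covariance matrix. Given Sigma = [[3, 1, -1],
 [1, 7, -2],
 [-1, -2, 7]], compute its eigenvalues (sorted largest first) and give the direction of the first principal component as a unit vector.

Step 1 — characteristic polynomial p(λ) = det(λI - Sigma) = λ³ - tr·λ² + c_1·λ - det, where tr = trace, c_1 = sum of the principal 2×2 minors, det = det(Sigma):
  tr = 3 + 7 + 7 = 17,
  c_1 = (3·7 - (1)²) + (3·7 - (-1)²) + (7·7 - (-2)²) = 20 + 20 + 45 = 85,
  det = 3·(7·7 - (-2)²) - (1)·((1)·7 - (-2)·(-1)) + (-1)·((1)·(-2) - 7·(-1)) = 3·(45) - (1)·(5) + (-1)·(5) = 125.
  So p(λ) = λ³ - 17λ² + 85λ - 125.
Step 2 — look for an integer root (rational root theorem: any rational root is an integer divisor of 125). Testing λ = 5:
  p(5) = 125 - 425 + 425 - 125 = 0  ✓
  Dividing out (λ - 5): p(λ) = (λ - 5)(λ² - 12λ + 25).
Step 3 — remaining eigenvalues from the quadratic λ² - 12λ + 25 = 0:
  Δ = 12² - 4·25 = 144 - 100 = 44,  λ = (12 ± √44)/2 = (12 ± 6.6332)/2 ≈ 9.3166 or 2.6834.
  Sorted: λ_1 = 9.3166,  λ_2 = 5,  λ_3 = 2.6834  (check: sum = 17 = tr ✓).

Step 4 — unit eigenvector for λ_1 ≈ 9.3166: v spans the null space of (Sigma - λ_1 I), whose rows are
  r_1 = (-6.3166, 1, -1),  r_2 = (1, -2.3166, -2),  r_3 = (-1, -2, -2.3166).
  v is orthogonal to every row, so take v ∝ r_1 × r_2 = ((1)·(-2) - (-1)·(-2.3166), (-1)·(1) - (-6.3166)·(-2), (-6.3166)·(-2.3166) - (1)·(1)) ≈ (-4.3166, -13.6332, 13.6332).
  Rescale (multiply by -1 so the first nonzero entry is positive): u = (4.3166, 13.6332, -13.6332).
  ||u|| = √((4.3166)² + (13.6332)² + (-13.6332)²) = √(390.3642) ≈ 19.7576,  v_1 = u/||u|| ≈ (0.2185, 0.69, -0.69) (||v_1|| = 1).

λ_1 = 9.3166,  λ_2 = 5,  λ_3 = 2.6834;  v_1 ≈ (0.2185, 0.69, -0.69)


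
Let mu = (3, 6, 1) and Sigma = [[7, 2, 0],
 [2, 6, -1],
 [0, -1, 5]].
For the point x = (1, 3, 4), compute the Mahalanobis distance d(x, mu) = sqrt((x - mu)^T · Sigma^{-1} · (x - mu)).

Step 1 — centre the observation: (x - mu) = (-2, -3, 3).

Step 2 — invert Sigma (cofactor / det for 3×3, or solve directly):
  Sigma^{-1} = [[0.1585, -0.0546, -0.0109],
 [-0.0546, 0.1913, 0.0383],
 [-0.0109, 0.0383, 0.2077]].

Step 3 — form the quadratic (x - mu)^T · Sigma^{-1} · (x - mu):
  Sigma^{-1} · (x - mu) = (-0.1858, -0.3497, 0.5301).
  (x - mu)^T · [Sigma^{-1} · (x - mu)] = (-2)·(-0.1858) + (-3)·(-0.3497) + (3)·(0.5301) = 3.0109.

Step 4 — take square root: d = √(3.0109) ≈ 1.7352.

d(x, mu) = √(3.0109) ≈ 1.7352


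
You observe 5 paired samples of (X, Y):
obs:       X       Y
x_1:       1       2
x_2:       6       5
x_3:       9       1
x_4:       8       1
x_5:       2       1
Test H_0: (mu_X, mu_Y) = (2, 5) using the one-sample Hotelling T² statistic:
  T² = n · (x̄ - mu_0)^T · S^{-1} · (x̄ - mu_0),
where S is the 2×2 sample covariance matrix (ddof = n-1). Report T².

Step 1 — sample mean vector:
  mean(X) = (1 + 6 + 9 + 8 + 2) / 5 = 26/5 = 5.2
  mean(Y) = (2 + 5 + 1 + 1 + 1) / 5 = 10/5 = 2
  x̄ = (5.2, 2),  deviation x̄ - mu_0 = (5.2, 2) - (2, 5) = (3.2, -3).

Step 2 — sample covariance matrix, S[i,j] = (1/(n-1)) · Σ_k (x_{k,i} - mean_i) · (x_{k,j} - mean_j), divisor n-1 = 4:
  S[X,X] = ((-4.2)·(-4.2) + (0.8)·(0.8) + (3.8)·(3.8) + (2.8)·(2.8) + (-3.2)·(-3.2)) / 4 = 50.8/4 = 12.7
  S[X,Y] = ((-4.2)·(0) + (0.8)·(3) + (3.8)·(-1) + (2.8)·(-1) + (-3.2)·(-1)) / 4 = -1/4 = -0.25
  S[Y,Y] = ((0)·(0) + (3)·(3) + (-1)·(-1) + (-1)·(-1) + (-1)·(-1)) / 4 = 12/4 = 3
  S = [[12.7, -0.25],
 [-0.25, 3]].

Step 3 — invert S. det(S) = 12.7·3 - (-0.25)² = 38.0375.
  S^{-1} = (1/det) · [[d, -b], [-b, a]] = [[0.0789, 0.0066],
 [0.0066, 0.3339]].

Step 4 — quadratic form (x̄ - mu_0)^T · S^{-1} · (x̄ - mu_0):
  S^{-1} · (x̄ - mu_0) = (0.2327, -0.9806),
  (x̄ - mu_0)^T · [...] = (3.2)·(0.2327) + (-3)·(-0.9806) = 3.6864.

Step 5 — scale by n: T² = 5 · 3.6864 = 18.4318.

T² ≈ 18.4318


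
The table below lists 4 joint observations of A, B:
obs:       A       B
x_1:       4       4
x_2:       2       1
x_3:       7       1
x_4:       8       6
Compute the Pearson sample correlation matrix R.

Step 1 — column means:
  mean(A) = (4 + 2 + 7 + 8) / 4 = 21/4 = 5.25
  mean(B) = (4 + 1 + 1 + 6) / 4 = 12/4 = 3

Step 2 — sample variances and covariances s[i,j] = (1/(n-1)) · Σ_k (x_{k,i} - mean_i) · (x_{k,j} - mean_j), with n-1 = 3:
  s[A,A] = ((-1.25)·(-1.25) + (-3.25)·(-3.25) + (1.75)·(1.75) + (2.75)·(2.75)) / 3 = 22.75/3 = 7.5833
  s[A,B] = ((-1.25)·(1) + (-3.25)·(-2) + (1.75)·(-2) + (2.75)·(3)) / 3 = 10/3 = 3.3333
  s[B,B] = ((1)·(1) + (-2)·(-2) + (-2)·(-2) + (3)·(3)) / 3 = 18/3 = 6
  Sample standard deviations s_i = √(s[i,i]):
  s(A) = √(7.5833) = 2.7538
  s(B) = √(6) = 2.4495

Step 3 — r_{ij} = s_{ij} / (s_i · s_j):
  r[A,A] = 1 (diagonal).
  r[A,B] = 3.3333 / (2.7538 · 2.4495) = 3.3333 / 6.7454 = 0.4942
  r[B,B] = 1 (diagonal).

R is symmetric with unit diagonal. Assembling:

R = [[1, 0.4942],
 [0.4942, 1]]


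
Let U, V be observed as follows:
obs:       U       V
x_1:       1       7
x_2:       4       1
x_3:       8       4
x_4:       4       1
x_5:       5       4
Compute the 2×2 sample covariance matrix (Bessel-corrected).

Step 1 — column means:
  mean(U) = (1 + 4 + 8 + 4 + 5) / 5 = 22/5 = 4.4
  mean(V) = (7 + 1 + 4 + 1 + 4) / 5 = 17/5 = 3.4

Step 2 — sample covariance S[i,j] = (1/(n-1)) · Σ_k (x_{k,i} - mean_i) · (x_{k,j} - mean_j), with n-1 = 4.
  S[U,U] = ((-3.4)·(-3.4) + (-0.4)·(-0.4) + (3.6)·(3.6) + (-0.4)·(-0.4) + (0.6)·(0.6)) / 4 = 25.2/4 = 6.3
  S[U,V] = ((-3.4)·(3.6) + (-0.4)·(-2.4) + (3.6)·(0.6) + (-0.4)·(-2.4) + (0.6)·(0.6)) / 4 = -7.8/4 = -1.95
  S[V,V] = ((3.6)·(3.6) + (-2.4)·(-2.4) + (0.6)·(0.6) + (-2.4)·(-2.4) + (0.6)·(0.6)) / 4 = 25.2/4 = 6.3

S is symmetric (S[j,i] = S[i,j]). Assembling:

S = [[6.3, -1.95],
 [-1.95, 6.3]]


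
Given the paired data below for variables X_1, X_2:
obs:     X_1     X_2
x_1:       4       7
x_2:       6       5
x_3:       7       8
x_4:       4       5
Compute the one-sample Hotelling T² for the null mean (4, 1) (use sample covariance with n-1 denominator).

Step 1 — sample mean vector:
  mean(X_1) = (4 + 6 + 7 + 4) / 4 = 21/4 = 5.25
  mean(X_2) = (7 + 5 + 8 + 5) / 4 = 25/4 = 6.25
  x̄ = (5.25, 6.25),  deviation x̄ - mu_0 = (5.25, 6.25) - (4, 1) = (1.25, 5.25).

Step 2 — sample covariance matrix, S[i,j] = (1/(n-1)) · Σ_k (x_{k,i} - mean_i) · (x_{k,j} - mean_j), divisor n-1 = 3:
  S[X_1,X_1] = ((-1.25)·(-1.25) + (0.75)·(0.75) + (1.75)·(1.75) + (-1.25)·(-1.25)) / 3 = 6.75/3 = 2.25
  S[X_1,X_2] = ((-1.25)·(0.75) + (0.75)·(-1.25) + (1.75)·(1.75) + (-1.25)·(-1.25)) / 3 = 2.75/3 = 0.9167
  S[X_2,X_2] = ((0.75)·(0.75) + (-1.25)·(-1.25) + (1.75)·(1.75) + (-1.25)·(-1.25)) / 3 = 6.75/3 = 2.25
  S = [[2.25, 0.9167],
 [0.9167, 2.25]].

Step 3 — invert S. det(S) = 2.25·2.25 - (0.9167)² = 4.2222.
  S^{-1} = (1/det) · [[d, -b], [-b, a]] = [[0.5329, -0.2171],
 [-0.2171, 0.5329]].

Step 4 — quadratic form (x̄ - mu_0)^T · S^{-1} · (x̄ - mu_0):
  S^{-1} · (x̄ - mu_0) = (-0.4737, 2.5263),
  (x̄ - mu_0)^T · [...] = (1.25)·(-0.4737) + (5.25)·(2.5263) = 12.6711.

Step 5 — scale by n: T² = 4 · 12.6711 = 50.6842.

T² ≈ 50.6842


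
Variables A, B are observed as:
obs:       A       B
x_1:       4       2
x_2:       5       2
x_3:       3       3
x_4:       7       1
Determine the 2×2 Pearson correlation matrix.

Step 1 — column means:
  mean(A) = (4 + 5 + 3 + 7) / 4 = 19/4 = 4.75
  mean(B) = (2 + 2 + 3 + 1) / 4 = 8/4 = 2

Step 2 — sample variances and covariances s[i,j] = (1/(n-1)) · Σ_k (x_{k,i} - mean_i) · (x_{k,j} - mean_j), with n-1 = 3:
  s[A,A] = ((-0.75)·(-0.75) + (0.25)·(0.25) + (-1.75)·(-1.75) + (2.25)·(2.25)) / 3 = 8.75/3 = 2.9167
  s[A,B] = ((-0.75)·(0) + (0.25)·(0) + (-1.75)·(1) + (2.25)·(-1)) / 3 = -4/3 = -1.3333
  s[B,B] = ((0)·(0) + (0)·(0) + (1)·(1) + (-1)·(-1)) / 3 = 2/3 = 0.6667
  Sample standard deviations s_i = √(s[i,i]):
  s(A) = √(2.9167) = 1.7078
  s(B) = √(0.6667) = 0.8165

Step 3 — r_{ij} = s_{ij} / (s_i · s_j):
  r[A,A] = 1 (diagonal).
  r[A,B] = -1.3333 / (1.7078 · 0.8165) = -1.3333 / 1.3944 = -0.9562
  r[B,B] = 1 (diagonal).

R is symmetric with unit diagonal. Assembling:

R = [[1, -0.9562],
 [-0.9562, 1]]


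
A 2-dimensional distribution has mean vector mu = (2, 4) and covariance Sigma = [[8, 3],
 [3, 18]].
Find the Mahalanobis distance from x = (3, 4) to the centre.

Step 1 — centre the observation: (x - mu) = (1, 0).

Step 2 — invert Sigma. det(Sigma) = 8·18 - (3)² = 135.
  Sigma^{-1} = (1/det) · [[d, -b], [-b, a]] = [[0.1333, -0.0222],
 [-0.0222, 0.0593]].

Step 3 — form the quadratic (x - mu)^T · Sigma^{-1} · (x - mu):
  Sigma^{-1} · (x - mu) = (0.1333, -0.0222).
  (x - mu)^T · [Sigma^{-1} · (x - mu)] = (1)·(0.1333) + (0)·(-0.0222) = 0.1333.

Step 4 — take square root: d = √(0.1333) ≈ 0.3651.

d(x, mu) = √(0.1333) ≈ 0.3651


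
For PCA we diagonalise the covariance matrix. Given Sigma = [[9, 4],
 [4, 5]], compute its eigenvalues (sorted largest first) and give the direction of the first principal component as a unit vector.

Step 1 — characteristic polynomial of 2×2 Sigma:
  det(Sigma - λI) = λ² - trace · λ + det = 0.
  trace = 9 + 5 = 14, det = 9·5 - (4)² = 29.
Step 2 — discriminant:
  Δ = trace² - 4·det = 196 - 116 = 80.
Step 3 — eigenvalues:
  λ = (trace ± √Δ)/2 = (14 ± 8.9443)/2,
  λ_1 = 11.4721,  λ_2 = 2.5279.

Step 4 — unit eigenvector for λ_1: solve (Sigma - λ_1 I)v = 0. First row:
  (9 - 11.4721)·v_x + (4)·v_y = 0, i.e. (-2.4721)·v_x + (4)·v_y = 0,
  so v ∝ (b, λ_1 - a) = (4, 2.4721) = u.
  ||u|| = √((4)² + (2.4721)²) = √(22.1115) ≈ 4.7023,
  v_1 = u/||u|| ≈ (0.8507, 0.5257) (||v_1|| = 1).

λ_1 = 11.4721,  λ_2 = 2.5279;  v_1 ≈ (0.8507, 0.5257)


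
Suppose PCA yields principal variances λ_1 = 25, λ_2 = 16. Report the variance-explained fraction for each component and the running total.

Step 1 — total variance = trace(Sigma) = Σ λ_i = 25 + 16 = 41.

Step 2 — fraction explained by component i = λ_i / Σ λ:
  PC1: 25/41 = 0.6098
  PC2: 16/41 = 0.3902

Step 3 — cumulative fraction after k components = (λ_1 + ... + λ_k) / Σ λ:
  k = 1: 25/41 = 0.6098
  k = 2: (25 + 16)/41 = 41/41 = 1

Summary (fraction, with percent):

explained: PC1 0.6098 (60.98%), PC2 0.3902 (39.02%);  cumulative: 0.6098, 1


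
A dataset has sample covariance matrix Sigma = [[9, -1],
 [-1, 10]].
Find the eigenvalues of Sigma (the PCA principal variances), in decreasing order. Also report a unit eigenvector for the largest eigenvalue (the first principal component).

Step 1 — characteristic polynomial of 2×2 Sigma:
  det(Sigma - λI) = λ² - trace · λ + det = 0.
  trace = 9 + 10 = 19, det = 9·10 - (-1)² = 89.
Step 2 — discriminant:
  Δ = trace² - 4·det = 361 - 356 = 5.
Step 3 — eigenvalues:
  λ = (trace ± √Δ)/2 = (19 ± 2.2361)/2,
  λ_1 = 10.618,  λ_2 = 8.382.

Step 4 — unit eigenvector for λ_1: solve (Sigma - λ_1 I)v = 0. First row:
  (9 - 10.618)·v_x + (-1)·v_y = 0, i.e. (-1.618)·v_x + (-1)·v_y = 0,
  so v ∝ (b, λ_1 - a) = (-1, 1.618); multiply by -1 so the first entry is positive: u = (1, -1.618).
  ||u|| = √((1)² + (-1.618)²) = √(3.618) ≈ 1.9021,
  v_1 = u/||u|| ≈ (0.5257, -0.8507) (||v_1|| = 1).

λ_1 = 10.618,  λ_2 = 8.382;  v_1 ≈ (0.5257, -0.8507)


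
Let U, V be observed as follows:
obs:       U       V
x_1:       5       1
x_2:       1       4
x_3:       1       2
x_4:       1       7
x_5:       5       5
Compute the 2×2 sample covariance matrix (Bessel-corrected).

Step 1 — column means:
  mean(U) = (5 + 1 + 1 + 1 + 5) / 5 = 13/5 = 2.6
  mean(V) = (1 + 4 + 2 + 7 + 5) / 5 = 19/5 = 3.8

Step 2 — sample covariance S[i,j] = (1/(n-1)) · Σ_k (x_{k,i} - mean_i) · (x_{k,j} - mean_j), with n-1 = 4.
  S[U,U] = ((2.4)·(2.4) + (-1.6)·(-1.6) + (-1.6)·(-1.6) + (-1.6)·(-1.6) + (2.4)·(2.4)) / 4 = 19.2/4 = 4.8
  S[U,V] = ((2.4)·(-2.8) + (-1.6)·(0.2) + (-1.6)·(-1.8) + (-1.6)·(3.2) + (2.4)·(1.2)) / 4 = -6.4/4 = -1.6
  S[V,V] = ((-2.8)·(-2.8) + (0.2)·(0.2) + (-1.8)·(-1.8) + (3.2)·(3.2) + (1.2)·(1.2)) / 4 = 22.8/4 = 5.7

S is symmetric (S[j,i] = S[i,j]). Assembling:

S = [[4.8, -1.6],
 [-1.6, 5.7]]


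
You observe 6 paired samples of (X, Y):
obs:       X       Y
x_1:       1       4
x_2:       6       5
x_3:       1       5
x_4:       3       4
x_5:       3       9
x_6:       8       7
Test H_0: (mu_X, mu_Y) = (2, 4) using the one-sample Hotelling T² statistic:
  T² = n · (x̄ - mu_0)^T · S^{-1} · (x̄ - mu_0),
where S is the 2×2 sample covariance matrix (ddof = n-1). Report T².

Step 1 — sample mean vector:
  mean(X) = (1 + 6 + 1 + 3 + 3 + 8) / 6 = 22/6 = 3.6667
  mean(Y) = (4 + 5 + 5 + 4 + 9 + 7) / 6 = 34/6 = 5.6667
  x̄ = (3.6667, 5.6667),  deviation x̄ - mu_0 = (3.6667, 5.6667) - (2, 4) = (1.6667, 1.6667).

Step 2 — sample covariance matrix, S[i,j] = (1/(n-1)) · Σ_k (x_{k,i} - mean_i) · (x_{k,j} - mean_j), divisor n-1 = 5:
  S[X,X] = ((-2.6667)·(-2.6667) + (2.3333)·(2.3333) + (-2.6667)·(-2.6667) + (-0.6667)·(-0.6667) + (-0.6667)·(-0.6667) + (4.3333)·(4.3333)) / 5 = 39.3333/5 = 7.8667
  S[X,Y] = ((-2.6667)·(-1.6667) + (2.3333)·(-0.6667) + (-2.6667)·(-0.6667) + (-0.6667)·(-1.6667) + (-0.6667)·(3.3333) + (4.3333)·(1.3333)) / 5 = 9.3333/5 = 1.8667
  S[Y,Y] = ((-1.6667)·(-1.6667) + (-0.6667)·(-0.6667) + (-0.6667)·(-0.6667) + (-1.6667)·(-1.6667) + (3.3333)·(3.3333) + (1.3333)·(1.3333)) / 5 = 19.3333/5 = 3.8667
  S = [[7.8667, 1.8667],
 [1.8667, 3.8667]].

Step 3 — invert S. det(S) = 7.8667·3.8667 - (1.8667)² = 26.9333.
  S^{-1} = (1/det) · [[d, -b], [-b, a]] = [[0.1436, -0.0693],
 [-0.0693, 0.2921]].

Step 4 — quadratic form (x̄ - mu_0)^T · S^{-1} · (x̄ - mu_0):
  S^{-1} · (x̄ - mu_0) = (0.1238, 0.3713),
  (x̄ - mu_0)^T · [...] = (1.6667)·(0.1238) + (1.6667)·(0.3713) = 0.8251.

Step 5 — scale by n: T² = 6 · 0.8251 = 4.9505.

T² ≈ 4.9505


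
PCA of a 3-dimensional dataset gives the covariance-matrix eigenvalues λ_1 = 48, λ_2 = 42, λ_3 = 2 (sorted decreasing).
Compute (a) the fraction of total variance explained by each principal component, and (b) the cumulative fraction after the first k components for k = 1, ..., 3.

Step 1 — total variance = trace(Sigma) = Σ λ_i = 48 + 42 + 2 = 92.

Step 2 — fraction explained by component i = λ_i / Σ λ:
  PC1: 48/92 = 0.5217
  PC2: 42/92 = 0.4565
  PC3: 2/92 = 0.0217

Step 3 — cumulative fraction after k components = (λ_1 + ... + λ_k) / Σ λ:
  k = 1: 48/92 = 0.5217
  k = 2: (48 + 42)/92 = 90/92 = 0.9783
  k = 3: (48 + 42 + 2)/92 = 92/92 = 1

Summary (fraction, with percent):

explained: PC1 0.5217 (52.17%), PC2 0.4565 (45.65%), PC3 0.0217 (2.17%);  cumulative: 0.5217, 0.9783, 1
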